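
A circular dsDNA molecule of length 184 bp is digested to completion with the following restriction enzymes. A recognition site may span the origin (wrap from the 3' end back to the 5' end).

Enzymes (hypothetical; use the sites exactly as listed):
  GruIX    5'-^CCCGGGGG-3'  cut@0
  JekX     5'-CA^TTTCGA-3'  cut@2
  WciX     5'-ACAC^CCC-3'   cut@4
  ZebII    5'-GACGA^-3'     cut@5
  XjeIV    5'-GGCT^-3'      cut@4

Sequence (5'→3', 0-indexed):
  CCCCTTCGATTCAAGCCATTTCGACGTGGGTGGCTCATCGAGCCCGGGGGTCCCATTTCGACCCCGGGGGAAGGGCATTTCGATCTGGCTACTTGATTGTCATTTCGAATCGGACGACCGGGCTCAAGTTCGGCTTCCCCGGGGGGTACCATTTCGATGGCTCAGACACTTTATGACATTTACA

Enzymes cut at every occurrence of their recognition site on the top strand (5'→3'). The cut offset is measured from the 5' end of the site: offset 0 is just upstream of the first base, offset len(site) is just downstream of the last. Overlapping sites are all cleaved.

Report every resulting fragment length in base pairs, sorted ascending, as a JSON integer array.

Per-enzyme occurrences:
  GruIX CCCGGGGG/0: at [42, 62, 137] ⇒ [42, 62, 137]
  JekX CATTTCGA/2: at [16, 53, 75, 100, 149] ⇒ [18, 55, 77, 102, 151]
  WciX ACACCCC/4: at [181] ⇒ [1]
  ZebII GACGA/5: at [112] ⇒ [117]
  XjeIV GGCT/4: at [31, 86, 120, 131, 158] ⇒ [35, 90, 124, 135, 162]

All cut coordinates (distinct, sorted): [1, 18, 35, 42, 55, 62, 77, 90, 102, 117, 124, 135, 137, 151, 162]

Fragment lengths:
  1→18: 17 bp
  18→35: 17 bp
  35→42: 7 bp
  42→55: 13 bp
  55→62: 7 bp
  62→77: 15 bp
  77→90: 13 bp
  90→102: 12 bp
  102→117: 15 bp
  117→124: 7 bp
  124→135: 11 bp
  135→137: 2 bp
  137→151: 14 bp
  151→162: 11 bp
  162→1 (wrap): 184-162+1 = 23 bp

[2,7,7,7,11,11,12,13,13,14,15,15,17,17,23]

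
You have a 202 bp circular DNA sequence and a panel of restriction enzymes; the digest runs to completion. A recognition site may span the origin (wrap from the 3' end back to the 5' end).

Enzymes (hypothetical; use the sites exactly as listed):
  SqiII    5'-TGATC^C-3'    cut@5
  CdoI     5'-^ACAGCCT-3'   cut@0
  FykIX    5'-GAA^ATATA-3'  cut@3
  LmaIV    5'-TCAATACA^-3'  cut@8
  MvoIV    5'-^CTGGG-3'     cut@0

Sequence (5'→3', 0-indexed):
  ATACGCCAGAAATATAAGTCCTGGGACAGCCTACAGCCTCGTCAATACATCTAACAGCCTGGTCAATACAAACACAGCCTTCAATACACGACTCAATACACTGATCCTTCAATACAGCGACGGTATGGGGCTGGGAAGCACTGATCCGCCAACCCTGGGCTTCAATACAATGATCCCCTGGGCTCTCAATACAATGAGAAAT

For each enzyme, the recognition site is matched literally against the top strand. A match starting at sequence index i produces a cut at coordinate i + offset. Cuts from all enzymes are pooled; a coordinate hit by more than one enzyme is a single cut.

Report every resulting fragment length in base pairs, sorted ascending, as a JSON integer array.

[2,3,4,5,6,6,7,7,8,9,10,12,13,14,15,15,16,16,17,17]

Per-enzyme occurrences:
  SqiII TGATCC/5: at [101, 141, 170] ⇒ [106, 146, 175]
  CdoI ACAGCCT/0: at [25, 32, 53, 73] ⇒ [25, 32, 53, 73]
  FykIX GAAATATA/3: at [8, 197] ⇒ [11, 200]
  LmaIV TCAATACA/8: at [41, 62, 80, 92, 108, 161, 185] ⇒ [49, 70, 88, 100, 116, 169, 193]
  MvoIV CTGGG/0: at [20, 130, 154, 177] ⇒ [20, 130, 154, 177]

All cut coordinates (distinct, sorted): [11, 20, 25, 32, 49, 53, 70, 73, 88, 100, 106, 116, 130, 146, 154, 169, 175, 177, 193, 200]

Fragment lengths:
  11→20: 9 bp
  20→25: 5 bp
  25→32: 7 bp
  32→49: 17 bp
  49→53: 4 bp
  53→70: 17 bp
  70→73: 3 bp
  73→88: 15 bp
  88→100: 12 bp
  100→106: 6 bp
  106→116: 10 bp
  116→130: 14 bp
  130→146: 16 bp
  146→154: 8 bp
  154→169: 15 bp
  169→175: 6 bp
  175→177: 2 bp
  177→193: 16 bp
  193→200: 7 bp
  200→11 (wrap): 202-200+11 = 13 bp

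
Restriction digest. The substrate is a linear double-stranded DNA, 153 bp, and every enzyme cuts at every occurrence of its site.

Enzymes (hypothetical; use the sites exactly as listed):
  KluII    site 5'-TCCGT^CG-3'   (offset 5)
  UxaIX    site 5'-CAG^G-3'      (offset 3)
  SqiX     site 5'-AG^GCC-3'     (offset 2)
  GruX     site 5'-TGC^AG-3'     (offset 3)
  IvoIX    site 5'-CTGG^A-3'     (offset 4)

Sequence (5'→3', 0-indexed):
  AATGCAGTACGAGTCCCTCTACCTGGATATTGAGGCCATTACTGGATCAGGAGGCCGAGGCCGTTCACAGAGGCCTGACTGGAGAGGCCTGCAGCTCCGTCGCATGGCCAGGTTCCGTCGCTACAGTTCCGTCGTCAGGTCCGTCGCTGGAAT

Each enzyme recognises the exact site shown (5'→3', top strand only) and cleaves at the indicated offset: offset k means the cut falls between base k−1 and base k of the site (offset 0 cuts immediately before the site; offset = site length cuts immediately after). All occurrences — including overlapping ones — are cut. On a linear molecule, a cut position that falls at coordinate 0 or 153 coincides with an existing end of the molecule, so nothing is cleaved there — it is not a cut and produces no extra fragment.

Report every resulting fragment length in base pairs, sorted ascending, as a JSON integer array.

Scan for sites:
  KluII TCCGTCG/5: at [95, 113, 127, 139] ⇒ [100, 118, 132, 144]
  UxaIX CAGG/3: at [47, 108, 135] ⇒ [50, 111, 138]
  SqiX AGGCC/2: at [32, 51, 57, 70, 84] ⇒ [34, 53, 59, 72, 86]
  GruX TGCAG/3: at [2, 89] ⇒ [5, 92]
  IvoIX CTGGA/4: at [22, 41, 78, 146] ⇒ [26, 45, 82, 150]

All cut coordinates (distinct, sorted): [5, 26, 34, 45, 50, 53, 59, 72, 82, 86, 92, 100, 111, 118, 132, 138, 144, 150]

Fragment lengths:
  [0,5): 5 bp
  [5,26): 21 bp
  [26,34): 8 bp
  [34,45): 11 bp
  [45,50): 5 bp
  [50,53): 3 bp
  [53,59): 6 bp
  [59,72): 13 bp
  [72,82): 10 bp
  [82,86): 4 bp
  [86,92): 6 bp
  [92,100): 8 bp
  [100,111): 11 bp
  [111,118): 7 bp
  [118,132): 14 bp
  [132,138): 6 bp
  [138,144): 6 bp
  [144,150): 6 bp
  [150,153): 3 bp

[3,3,4,5,5,6,6,6,6,6,7,8,8,10,11,11,13,14,21]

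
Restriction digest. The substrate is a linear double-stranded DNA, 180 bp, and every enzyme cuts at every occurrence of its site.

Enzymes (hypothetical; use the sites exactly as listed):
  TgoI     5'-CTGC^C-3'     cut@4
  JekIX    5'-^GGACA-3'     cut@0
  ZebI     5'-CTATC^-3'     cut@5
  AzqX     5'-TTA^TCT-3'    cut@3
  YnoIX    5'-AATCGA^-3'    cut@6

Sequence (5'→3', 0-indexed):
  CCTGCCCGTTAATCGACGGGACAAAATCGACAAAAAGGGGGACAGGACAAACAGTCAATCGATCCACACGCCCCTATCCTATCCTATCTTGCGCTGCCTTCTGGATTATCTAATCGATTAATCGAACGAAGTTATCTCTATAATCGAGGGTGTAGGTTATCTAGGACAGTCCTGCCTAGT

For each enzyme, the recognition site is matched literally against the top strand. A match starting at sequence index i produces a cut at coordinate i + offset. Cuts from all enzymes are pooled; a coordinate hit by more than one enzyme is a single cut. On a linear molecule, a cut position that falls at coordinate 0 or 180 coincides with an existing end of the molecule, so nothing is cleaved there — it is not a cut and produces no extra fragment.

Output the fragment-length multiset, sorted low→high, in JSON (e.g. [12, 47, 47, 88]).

[2,4,5,5,5,5,5,8,9,9,9,9,11,11,12,12,12,13,16,18]

Scan for sites:
  TgoI CTGCC/4: at [1, 93, 171] ⇒ [5, 97, 175]
  JekIX GGACA/0: at [18, 39, 44, 163] ⇒ [18, 39, 44, 163]
  ZebI CTATC/5: at [73, 78, 83] ⇒ [78, 83, 88]
  AzqX TTATCT/3: at [105, 131, 156] ⇒ [108, 134, 159]
  YnoIX AATCGA/6: at [10, 24, 56, 111, 119, 141] ⇒ [16, 30, 62, 117, 125, 147]

Pooled cuts: [5, 16, 18, 30, 39, 44, 62, 78, 83, 88, 97, 108, 117, 125, 134, 147, 159, 163, 175]

Fragments:
  [0,5): 5 bp
  [5,16): 11 bp
  [16,18): 2 bp
  [18,30): 12 bp
  [30,39): 9 bp
  [39,44): 5 bp
  [44,62): 18 bp
  [62,78): 16 bp
  [78,83): 5 bp
  [83,88): 5 bp
  [88,97): 9 bp
  [97,108): 11 bp
  [108,117): 9 bp
  [117,125): 8 bp
  [125,134): 9 bp
  [134,147): 13 bp
  [147,159): 12 bp
  [159,163): 4 bp
  [163,175): 12 bp
  [175,180): 5 bp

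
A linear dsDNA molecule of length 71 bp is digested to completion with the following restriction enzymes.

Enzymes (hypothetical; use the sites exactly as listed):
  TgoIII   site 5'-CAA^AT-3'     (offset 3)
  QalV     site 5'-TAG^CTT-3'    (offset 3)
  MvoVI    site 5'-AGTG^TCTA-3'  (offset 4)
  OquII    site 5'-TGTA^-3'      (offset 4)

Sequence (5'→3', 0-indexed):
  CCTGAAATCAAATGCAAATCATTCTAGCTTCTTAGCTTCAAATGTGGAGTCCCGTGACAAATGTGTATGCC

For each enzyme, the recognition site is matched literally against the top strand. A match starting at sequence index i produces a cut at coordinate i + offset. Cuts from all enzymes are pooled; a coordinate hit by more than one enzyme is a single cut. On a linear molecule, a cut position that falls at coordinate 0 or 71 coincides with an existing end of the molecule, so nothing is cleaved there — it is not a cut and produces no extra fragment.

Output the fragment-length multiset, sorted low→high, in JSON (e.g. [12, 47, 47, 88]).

[4,6,6,7,8,10,11,19]

Per-enzyme occurrences:
  TgoIII (CAAAT, off=3): starts [8, 14, 38, 57] → cuts [11, 17, 41, 60]
  QalV (TAGCTT, off=3): starts [24, 32] → cuts [27, 35]
  MvoVI (AGTGTCTA, off=4): no sites
  OquII (TGTA, off=4): starts [63] → cuts [67]

All cut coordinates (distinct, sorted): [11, 17, 27, 35, 41, 60, 67]

Fragments:
  [0,11): 11 bp
  [11,17): 6 bp
  [17,27): 10 bp
  [27,35): 8 bp
  [35,41): 6 bp
  [41,60): 19 bp
  [60,67): 7 bp
  [67,71): 4 bp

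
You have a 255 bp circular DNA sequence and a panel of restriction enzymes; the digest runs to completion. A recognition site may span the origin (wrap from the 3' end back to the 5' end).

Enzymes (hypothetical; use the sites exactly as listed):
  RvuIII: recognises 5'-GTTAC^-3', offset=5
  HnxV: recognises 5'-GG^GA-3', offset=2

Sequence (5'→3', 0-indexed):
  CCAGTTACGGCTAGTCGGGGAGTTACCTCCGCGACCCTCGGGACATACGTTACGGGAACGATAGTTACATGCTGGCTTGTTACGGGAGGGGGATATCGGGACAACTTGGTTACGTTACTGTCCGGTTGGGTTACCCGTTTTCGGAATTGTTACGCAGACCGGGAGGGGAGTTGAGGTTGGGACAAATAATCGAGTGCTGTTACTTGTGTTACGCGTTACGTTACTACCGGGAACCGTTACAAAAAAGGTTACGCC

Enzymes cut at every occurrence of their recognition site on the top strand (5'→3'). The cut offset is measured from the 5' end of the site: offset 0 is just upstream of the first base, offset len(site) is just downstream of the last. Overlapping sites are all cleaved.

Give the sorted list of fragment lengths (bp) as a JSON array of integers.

[2,2,5,5,5,6,6,7,7,8,9,9,10,11,11,12,12,13,13,14,15,15,16,19,23]

Scan for sites:
  RvuIII (GTTAC, off=5): starts [3, 21, 48, 63, 78, 108, 113, 129, 148, 198, 207, 214, 219, 235, 247] → cuts [8, 26, 53, 68, 83, 113, 118, 134, 153, 203, 212, 219, 224, 240, 252]
  HnxV (GGGA, off=2): starts [17, 39, 53, 83, 89, 97, 160, 165, 178, 228] → cuts [19, 41, 55, 85, 91, 99, 162, 167, 180, 230]

Pooled cuts: [8, 19, 26, 41, 53, 55, 68, 83, 85, 91, 99, 113, 118, 134, 153, 162, 167, 180, 203, 212, 219, 224, 230, 240, 252]

Fragment lengths:
  8→19: 11 bp
  19→26: 7 bp
  26→41: 15 bp
  41→53: 12 bp
  53→55: 2 bp
  55→68: 13 bp
  68→83: 15 bp
  83→85: 2 bp
  85→91: 6 bp
  91→99: 8 bp
  99→113: 14 bp
  113→118: 5 bp
  118→134: 16 bp
  134→153: 19 bp
  153→162: 9 bp
  162→167: 5 bp
  167→180: 13 bp
  180→203: 23 bp
  203→212: 9 bp
  212→219: 7 bp
  219→224: 5 bp
  224→230: 6 bp
  230→240: 10 bp
  240→252: 12 bp
  252→8 (wrap): 255-252+8 = 11 bp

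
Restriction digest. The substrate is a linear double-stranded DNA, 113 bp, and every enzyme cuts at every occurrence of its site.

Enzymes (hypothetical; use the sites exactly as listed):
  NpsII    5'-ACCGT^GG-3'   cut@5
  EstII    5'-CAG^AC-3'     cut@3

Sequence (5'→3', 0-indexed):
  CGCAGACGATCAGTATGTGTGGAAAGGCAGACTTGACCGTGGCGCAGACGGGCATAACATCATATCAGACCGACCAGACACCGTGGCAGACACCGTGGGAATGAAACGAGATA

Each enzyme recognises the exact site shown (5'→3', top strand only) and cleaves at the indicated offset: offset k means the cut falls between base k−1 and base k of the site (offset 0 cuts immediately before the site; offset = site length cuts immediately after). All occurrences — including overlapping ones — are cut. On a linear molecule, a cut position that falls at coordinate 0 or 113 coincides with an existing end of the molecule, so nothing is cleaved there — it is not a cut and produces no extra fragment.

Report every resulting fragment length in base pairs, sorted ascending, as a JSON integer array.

[5,5,7,7,7,9,10,17,21,25]

Per-enzyme occurrences:
  NpsII ACCGTGG/5: at [35, 79, 91] ⇒ [40, 84, 96]
  EstII CAGAC/3: at [2, 27, 44, 65, 74, 86] ⇒ [5, 30, 47, 68, 77, 89]

Pooled cuts: [5, 30, 40, 47, 68, 77, 84, 89, 96]

Fragment lengths:
  [0,5): 5 bp
  [5,30): 25 bp
  [30,40): 10 bp
  [40,47): 7 bp
  [47,68): 21 bp
  [68,77): 9 bp
  [77,84): 7 bp
  [84,89): 5 bp
  [89,96): 7 bp
  [96,113): 17 bp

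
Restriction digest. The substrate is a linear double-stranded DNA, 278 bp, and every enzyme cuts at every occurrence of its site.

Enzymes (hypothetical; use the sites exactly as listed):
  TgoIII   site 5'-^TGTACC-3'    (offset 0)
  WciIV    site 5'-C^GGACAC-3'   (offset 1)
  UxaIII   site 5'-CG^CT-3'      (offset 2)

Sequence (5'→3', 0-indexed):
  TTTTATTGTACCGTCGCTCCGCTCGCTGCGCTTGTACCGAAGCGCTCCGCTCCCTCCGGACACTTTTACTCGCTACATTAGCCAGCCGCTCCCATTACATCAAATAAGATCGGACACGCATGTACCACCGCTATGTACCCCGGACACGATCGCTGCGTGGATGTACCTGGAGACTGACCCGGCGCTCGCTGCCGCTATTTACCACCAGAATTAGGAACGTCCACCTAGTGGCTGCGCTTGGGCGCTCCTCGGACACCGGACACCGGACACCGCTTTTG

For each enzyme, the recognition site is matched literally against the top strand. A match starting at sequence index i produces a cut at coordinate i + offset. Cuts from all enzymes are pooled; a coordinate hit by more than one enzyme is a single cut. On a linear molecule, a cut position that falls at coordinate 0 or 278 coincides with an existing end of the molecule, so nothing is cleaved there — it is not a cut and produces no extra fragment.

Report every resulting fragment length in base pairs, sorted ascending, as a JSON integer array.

Site scan:
  TgoIII (TGTACC, off=0): starts [6, 32, 120, 133, 161] → cuts [6, 32, 120, 133, 161]
  WciIV (CGGACAC, off=1): starts [56, 110, 140, 249, 256, 263] → cuts [57, 111, 141, 250, 257, 264]
  UxaIII (CGCT, off=2): starts [14, 19, 23, 28, 42, 47, 70, 86, 128, 150, 182, 186, 192, 234, 242, 270] → cuts [16, 21, 25, 30, 44, 49, 72, 88, 130, 152, 184, 188, 194, 236, 244, 272]

All cut coordinates (distinct, sorted): [6, 16, 21, 25, 30, 32, 44, 49, 57, 72, 88, 111, 120, 130, 133, 141, 152, 161, 184, 188, 194, 236, 244, 250, 257, 264, 272]

Fragment lengths:
  [0,6): 6 bp
  [6,16): 10 bp
  [16,21): 5 bp
  [21,25): 4 bp
  [25,30): 5 bp
  [30,32): 2 bp
  [32,44): 12 bp
  [44,49): 5 bp
  [49,57): 8 bp
  [57,72): 15 bp
  [72,88): 16 bp
  [88,111): 23 bp
  [111,120): 9 bp
  [120,130): 10 bp
  [130,133): 3 bp
  [133,141): 8 bp
  [141,152): 11 bp
  [152,161): 9 bp
  [161,184): 23 bp
  [184,188): 4 bp
  [188,194): 6 bp
  [194,236): 42 bp
  [236,244): 8 bp
  [244,250): 6 bp
  [250,257): 7 bp
  [257,264): 7 bp
  [264,272): 8 bp
  [272,278): 6 bp

[2,3,4,4,5,5,5,6,6,6,6,7,7,8,8,8,8,9,9,10,10,11,12,15,16,23,23,42]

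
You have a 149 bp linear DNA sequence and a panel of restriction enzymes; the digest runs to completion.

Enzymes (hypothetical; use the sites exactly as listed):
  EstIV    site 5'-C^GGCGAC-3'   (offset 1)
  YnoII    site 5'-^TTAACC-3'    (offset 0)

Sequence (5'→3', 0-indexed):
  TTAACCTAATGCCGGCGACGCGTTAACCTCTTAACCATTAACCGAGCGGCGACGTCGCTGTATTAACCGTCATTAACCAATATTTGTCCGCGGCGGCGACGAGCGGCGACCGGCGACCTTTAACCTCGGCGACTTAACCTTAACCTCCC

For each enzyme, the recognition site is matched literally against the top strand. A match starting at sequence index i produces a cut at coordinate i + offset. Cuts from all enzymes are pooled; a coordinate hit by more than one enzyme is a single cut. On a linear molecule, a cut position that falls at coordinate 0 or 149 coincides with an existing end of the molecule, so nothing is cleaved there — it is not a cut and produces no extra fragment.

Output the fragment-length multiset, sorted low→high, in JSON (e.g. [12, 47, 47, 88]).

Site scan:
  EstIV (CGGCGAC, off=1): starts [12, 46, 93, 103, 110, 126] → cuts [13, 47, 94, 104, 111, 127]
  YnoII (TTAACC, off=0): starts [0, 22, 30, 37, 62, 72, 119, 133, 139] → cuts [22, 30, 37, 62, 72, 119, 133, 139] (position 0 is a terminus of the linear molecule — no cut)

All cut coordinates (distinct, sorted): [13, 22, 30, 37, 47, 62, 72, 94, 104, 111, 119, 127, 133, 139]

Fragment lengths:
  [0,13): 13 bp
  [13,22): 9 bp
  [22,30): 8 bp
  [30,37): 7 bp
  [37,47): 10 bp
  [47,62): 15 bp
  [62,72): 10 bp
  [72,94): 22 bp
  [94,104): 10 bp
  [104,111): 7 bp
  [111,119): 8 bp
  [119,127): 8 bp
  [127,133): 6 bp
  [133,139): 6 bp
  [139,149): 10 bp

[6,6,7,7,8,8,8,9,10,10,10,10,13,15,22]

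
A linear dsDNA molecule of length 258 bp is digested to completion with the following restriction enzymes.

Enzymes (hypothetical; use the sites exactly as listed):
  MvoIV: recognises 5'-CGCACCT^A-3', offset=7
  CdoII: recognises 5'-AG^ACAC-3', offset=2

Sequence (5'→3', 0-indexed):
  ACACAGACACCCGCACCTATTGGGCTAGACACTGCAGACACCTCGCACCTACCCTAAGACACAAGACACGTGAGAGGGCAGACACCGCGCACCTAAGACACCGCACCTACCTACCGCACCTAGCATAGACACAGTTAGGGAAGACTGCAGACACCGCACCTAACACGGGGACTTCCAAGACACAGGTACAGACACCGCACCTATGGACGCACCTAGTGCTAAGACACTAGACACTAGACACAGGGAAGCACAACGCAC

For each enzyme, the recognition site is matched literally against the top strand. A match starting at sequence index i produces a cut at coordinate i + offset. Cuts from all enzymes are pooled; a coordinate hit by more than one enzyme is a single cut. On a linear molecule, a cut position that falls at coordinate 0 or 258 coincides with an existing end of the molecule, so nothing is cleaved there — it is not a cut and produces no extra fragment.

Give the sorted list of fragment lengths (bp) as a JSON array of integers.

[3,6,7,7,7,7,8,9,9,10,11,11,11,12,12,12,13,13,13,16,18,21,22]

Site scan:
  MvoIV (CGCACCTA, off=7): starts [11, 43, 87, 101, 114, 154, 195, 207] → cuts [18, 50, 94, 108, 121, 161, 202, 214]
  CdoII (AGACAC, off=2): starts [4, 26, 35, 56, 63, 79, 95, 126, 148, 177, 189, 221, 228, 235] → cuts [6, 28, 37, 58, 65, 81, 97, 128, 150, 179, 191, 223, 230, 237]

All cut coordinates (distinct, sorted): [6, 18, 28, 37, 50, 58, 65, 81, 94, 97, 108, 121, 128, 150, 161, 179, 191, 202, 214, 223, 230, 237]

Fragments:
  [0,6): 6 bp
  [6,18): 12 bp
  [18,28): 10 bp
  [28,37): 9 bp
  [37,50): 13 bp
  [50,58): 8 bp
  [58,65): 7 bp
  [65,81): 16 bp
  [81,94): 13 bp
  [94,97): 3 bp
  [97,108): 11 bp
  [108,121): 13 bp
  [121,128): 7 bp
  [128,150): 22 bp
  [150,161): 11 bp
  [161,179): 18 bp
  [179,191): 12 bp
  [191,202): 11 bp
  [202,214): 12 bp
  [214,223): 9 bp
  [223,230): 7 bp
  [230,237): 7 bp
  [237,258): 21 bp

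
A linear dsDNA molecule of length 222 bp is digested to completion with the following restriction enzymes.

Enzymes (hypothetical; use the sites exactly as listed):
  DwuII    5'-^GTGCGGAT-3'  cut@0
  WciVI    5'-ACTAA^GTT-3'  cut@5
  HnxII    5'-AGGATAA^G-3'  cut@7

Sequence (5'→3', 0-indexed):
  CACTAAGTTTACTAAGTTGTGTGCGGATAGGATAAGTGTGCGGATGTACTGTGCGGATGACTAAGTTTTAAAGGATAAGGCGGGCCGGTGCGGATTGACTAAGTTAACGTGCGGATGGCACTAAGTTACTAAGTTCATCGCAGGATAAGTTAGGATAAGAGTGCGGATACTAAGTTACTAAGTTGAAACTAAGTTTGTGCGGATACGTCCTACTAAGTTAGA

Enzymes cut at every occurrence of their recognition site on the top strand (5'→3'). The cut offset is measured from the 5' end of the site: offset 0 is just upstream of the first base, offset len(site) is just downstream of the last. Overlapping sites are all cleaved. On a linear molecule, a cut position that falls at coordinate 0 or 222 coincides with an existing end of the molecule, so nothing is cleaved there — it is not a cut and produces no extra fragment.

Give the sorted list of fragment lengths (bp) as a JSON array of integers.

Scan for sites:
  DwuII GTGCGGAT/0: at [20, 37, 50, 87, 108, 160, 196] ⇒ [20, 37, 50, 87, 108, 160, 196]
  WciVI ACTAAGTT/5: at [1, 10, 59, 97, 119, 127, 168, 176, 187, 211] ⇒ [6, 15, 64, 102, 124, 132, 173, 181, 192, 216]
  HnxII AGGATAAG/7: at [28, 71, 141, 151] ⇒ [35, 78, 148, 158]

Pooled cuts: [6, 15, 20, 35, 37, 50, 64, 78, 87, 102, 108, 124, 132, 148, 158, 160, 173, 181, 192, 196, 216]

Fragments:
  [0,6): 6 bp
  [6,15): 9 bp
  [15,20): 5 bp
  [20,35): 15 bp
  [35,37): 2 bp
  [37,50): 13 bp
  [50,64): 14 bp
  [64,78): 14 bp
  [78,87): 9 bp
  [87,102): 15 bp
  [102,108): 6 bp
  [108,124): 16 bp
  [124,132): 8 bp
  [132,148): 16 bp
  [148,158): 10 bp
  [158,160): 2 bp
  [160,173): 13 bp
  [173,181): 8 bp
  [181,192): 11 bp
  [192,196): 4 bp
  [196,216): 20 bp
  [216,222): 6 bp

[2,2,4,5,6,6,6,8,8,9,9,10,11,13,13,14,14,15,15,16,16,20]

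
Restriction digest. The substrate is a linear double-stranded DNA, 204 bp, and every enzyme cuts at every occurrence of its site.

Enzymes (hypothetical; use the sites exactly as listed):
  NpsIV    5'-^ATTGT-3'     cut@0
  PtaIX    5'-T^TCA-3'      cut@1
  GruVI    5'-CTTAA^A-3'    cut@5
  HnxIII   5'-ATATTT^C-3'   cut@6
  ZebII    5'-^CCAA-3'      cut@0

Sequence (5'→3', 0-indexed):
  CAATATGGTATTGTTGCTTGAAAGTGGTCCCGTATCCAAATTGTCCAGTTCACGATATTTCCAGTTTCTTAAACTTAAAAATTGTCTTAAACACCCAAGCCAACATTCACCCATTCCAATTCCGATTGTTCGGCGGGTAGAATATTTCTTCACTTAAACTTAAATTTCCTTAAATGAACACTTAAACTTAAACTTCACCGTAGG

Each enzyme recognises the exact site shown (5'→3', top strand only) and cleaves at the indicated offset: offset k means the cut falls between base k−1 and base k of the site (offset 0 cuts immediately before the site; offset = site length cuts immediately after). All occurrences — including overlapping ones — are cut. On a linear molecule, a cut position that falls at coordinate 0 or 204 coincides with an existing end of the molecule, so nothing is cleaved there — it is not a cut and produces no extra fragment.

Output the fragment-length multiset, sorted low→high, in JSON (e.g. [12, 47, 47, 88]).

[2,2,3,4,4,5,6,6,6,7,8,9,9,9,10,10,10,10,11,12,12,23,26]

Site scan:
  NpsIV ATTGT/0: at [9, 39, 80, 124] ⇒ [9, 39, 80, 124]
  PtaIX TTCA/1: at [48, 105, 148, 193] ⇒ [49, 106, 149, 194]
  GruVI CTTAAA/5: at [67, 73, 85, 152, 158, 168, 180, 186] ⇒ [72, 78, 90, 157, 163, 173, 185, 191]
  HnxIII ATATTTC/6: at [54, 141] ⇒ [60, 147]
  ZebII CCAA/0: at [35, 94, 99, 115] ⇒ [35, 94, 99, 115]

All cut coordinates (distinct, sorted): [9, 35, 39, 49, 60, 72, 78, 80, 90, 94, 99, 106, 115, 124, 147, 149, 157, 163, 173, 185, 191, 194]

Fragments:
  [0,9): 9 bp
  [9,35): 26 bp
  [35,39): 4 bp
  [39,49): 10 bp
  [49,60): 11 bp
  [60,72): 12 bp
  [72,78): 6 bp
  [78,80): 2 bp
  [80,90): 10 bp
  [90,94): 4 bp
  [94,99): 5 bp
  [99,106): 7 bp
  [106,115): 9 bp
  [115,124): 9 bp
  [124,147): 23 bp
  [147,149): 2 bp
  [149,157): 8 bp
  [157,163): 6 bp
  [163,173): 10 bp
  [173,185): 12 bp
  [185,191): 6 bp
  [191,194): 3 bp
  [194,204): 10 bp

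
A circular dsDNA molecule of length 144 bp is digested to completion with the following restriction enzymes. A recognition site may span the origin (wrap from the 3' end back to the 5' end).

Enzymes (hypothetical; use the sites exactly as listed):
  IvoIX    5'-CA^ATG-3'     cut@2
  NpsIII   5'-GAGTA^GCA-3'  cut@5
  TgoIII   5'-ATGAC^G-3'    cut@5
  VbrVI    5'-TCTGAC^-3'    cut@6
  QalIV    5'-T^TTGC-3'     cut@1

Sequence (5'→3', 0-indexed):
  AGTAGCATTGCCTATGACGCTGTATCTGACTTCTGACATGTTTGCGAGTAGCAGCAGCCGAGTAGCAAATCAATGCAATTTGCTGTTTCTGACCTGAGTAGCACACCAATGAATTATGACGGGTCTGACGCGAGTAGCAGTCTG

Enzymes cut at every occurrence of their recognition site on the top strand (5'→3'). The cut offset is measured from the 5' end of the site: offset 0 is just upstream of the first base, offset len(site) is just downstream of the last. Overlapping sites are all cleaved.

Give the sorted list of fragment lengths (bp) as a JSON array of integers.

Site scan:
  IvoIX CAATG/2: at [70, 106] ⇒ [72, 108]
  NpsIII GAGTAGCA/5: at [45, 59, 95, 131, 143] ⇒ [4, 50, 64, 100, 136]
  TgoIII ATGACG/5: at [13, 115] ⇒ [18, 120]
  VbrVI TCTGAC/6: at [24, 31, 87, 123] ⇒ [30, 37, 93, 129]
  QalIV TTTGC/1: at [40, 78] ⇒ [41, 79]

Pooled cuts: [4, 18, 30, 37, 41, 50, 64, 72, 79, 93, 100, 108, 120, 129, 136]

Fragment lengths:
  4→18: 14 bp
  18→30: 12 bp
  30→37: 7 bp
  37→41: 4 bp
  41→50: 9 bp
  50→64: 14 bp
  64→72: 8 bp
  72→79: 7 bp
  79→93: 14 bp
  93→100: 7 bp
  100→108: 8 bp
  108→120: 12 bp
  120→129: 9 bp
  129→136: 7 bp
  136→4 (wrap): 144-136+4 = 12 bp

[4,7,7,7,7,8,8,9,9,12,12,12,14,14,14]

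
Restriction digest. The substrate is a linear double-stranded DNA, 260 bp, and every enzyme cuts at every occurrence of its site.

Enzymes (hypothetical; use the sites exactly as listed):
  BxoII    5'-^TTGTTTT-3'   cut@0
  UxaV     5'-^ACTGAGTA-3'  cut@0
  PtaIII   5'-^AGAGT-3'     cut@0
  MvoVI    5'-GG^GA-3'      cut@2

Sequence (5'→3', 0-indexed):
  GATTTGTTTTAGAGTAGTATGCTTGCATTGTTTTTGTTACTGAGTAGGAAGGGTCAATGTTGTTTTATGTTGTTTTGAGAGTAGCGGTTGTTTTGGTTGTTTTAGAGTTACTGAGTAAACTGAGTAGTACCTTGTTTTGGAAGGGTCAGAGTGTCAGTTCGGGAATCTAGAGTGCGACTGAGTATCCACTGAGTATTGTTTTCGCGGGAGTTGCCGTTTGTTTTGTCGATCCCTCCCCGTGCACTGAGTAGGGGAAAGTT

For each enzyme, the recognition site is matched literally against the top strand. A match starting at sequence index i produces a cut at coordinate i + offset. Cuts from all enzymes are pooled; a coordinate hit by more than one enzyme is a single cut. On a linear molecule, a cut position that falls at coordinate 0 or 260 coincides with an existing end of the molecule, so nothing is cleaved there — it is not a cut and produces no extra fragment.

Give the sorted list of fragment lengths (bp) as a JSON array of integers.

[3,6,6,7,7,7,8,8,8,9,9,10,10,10,11,11,11,12,13,15,16,17,21,25]

Scan for sites:
  BxoII TTGTTTT/0: at [3, 27, 59, 69, 87, 96, 131, 195, 217] ⇒ [3, 27, 59, 69, 87, 96, 131, 195, 217]
  UxaV ACTGAGTA/0: at [38, 109, 118, 176, 187, 242] ⇒ [38, 109, 118, 176, 187, 242]
  PtaIII AGAGT/0: at [10, 77, 103, 147, 168] ⇒ [10, 77, 103, 147, 168]
  MvoVI GGGA/2: at [160, 205, 251] ⇒ [162, 207, 253]

All cut coordinates (distinct, sorted): [3, 10, 27, 38, 59, 69, 77, 87, 96, 103, 109, 118, 131, 147, 162, 168, 176, 187, 195, 207, 217, 242, 253]

Fragment lengths:
  [0,3): 3 bp
  [3,10): 7 bp
  [10,27): 17 bp
  [27,38): 11 bp
  [38,59): 21 bp
  [59,69): 10 bp
  [69,77): 8 bp
  [77,87): 10 bp
  [87,96): 9 bp
  [96,103): 7 bp
  [103,109): 6 bp
  [109,118): 9 bp
  [118,131): 13 bp
  [131,147): 16 bp
  [147,162): 15 bp
  [162,168): 6 bp
  [168,176): 8 bp
  [176,187): 11 bp
  [187,195): 8 bp
  [195,207): 12 bp
  [207,217): 10 bp
  [217,242): 25 bp
  [242,253): 11 bp
  [253,260): 7 bp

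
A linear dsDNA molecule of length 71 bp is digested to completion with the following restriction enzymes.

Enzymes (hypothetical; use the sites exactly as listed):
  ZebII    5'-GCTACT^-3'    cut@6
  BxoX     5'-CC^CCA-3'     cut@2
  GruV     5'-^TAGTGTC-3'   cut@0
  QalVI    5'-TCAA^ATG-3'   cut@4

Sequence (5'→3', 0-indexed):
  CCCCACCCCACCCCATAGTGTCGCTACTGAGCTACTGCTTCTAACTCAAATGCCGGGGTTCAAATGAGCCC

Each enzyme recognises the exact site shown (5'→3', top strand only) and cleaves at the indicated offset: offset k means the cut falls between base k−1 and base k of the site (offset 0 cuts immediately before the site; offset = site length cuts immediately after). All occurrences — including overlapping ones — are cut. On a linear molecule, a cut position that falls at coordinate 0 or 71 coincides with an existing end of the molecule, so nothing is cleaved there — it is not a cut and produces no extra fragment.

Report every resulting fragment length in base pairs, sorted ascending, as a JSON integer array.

[2,3,5,5,8,8,13,13,14]

Site scan:
  ZebII (GCTACT, off=6): starts [22, 30] → cuts [28, 36]
  BxoX (CCCCA, off=2): starts [0, 5, 10] → cuts [2, 7, 12]
  GruV (TAGTGTC, off=0): starts [15] → cuts [15]
  QalVI (TCAAATG, off=4): starts [45, 59] → cuts [49, 63]

Pooled cuts: [2, 7, 12, 15, 28, 36, 49, 63]

Fragment lengths:
  [0,2): 2 bp
  [2,7): 5 bp
  [7,12): 5 bp
  [12,15): 3 bp
  [15,28): 13 bp
  [28,36): 8 bp
  [36,49): 13 bp
  [49,63): 14 bp
  [63,71): 8 bp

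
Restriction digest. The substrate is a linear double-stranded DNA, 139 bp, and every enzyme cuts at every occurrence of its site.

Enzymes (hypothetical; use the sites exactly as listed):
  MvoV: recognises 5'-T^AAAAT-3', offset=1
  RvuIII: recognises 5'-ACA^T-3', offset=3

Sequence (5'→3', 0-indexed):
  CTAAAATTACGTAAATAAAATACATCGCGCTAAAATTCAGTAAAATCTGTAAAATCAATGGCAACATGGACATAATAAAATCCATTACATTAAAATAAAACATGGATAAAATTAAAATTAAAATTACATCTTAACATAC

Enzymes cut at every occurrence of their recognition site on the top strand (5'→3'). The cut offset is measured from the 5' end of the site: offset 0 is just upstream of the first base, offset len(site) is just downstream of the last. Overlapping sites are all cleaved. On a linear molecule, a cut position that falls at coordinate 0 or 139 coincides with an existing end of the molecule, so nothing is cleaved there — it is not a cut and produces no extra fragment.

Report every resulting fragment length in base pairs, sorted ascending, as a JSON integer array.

[2,2,3,4,5,6,6,6,7,8,8,9,9,10,11,13,14,16]

Site scan:
  MvoV TAAAAT/1: at [1, 15, 30, 40, 49, 75, 90, 106, 112, 118] ⇒ [2, 16, 31, 41, 50, 76, 91, 107, 113, 119]
  RvuIII ACAT/3: at [21, 63, 69, 86, 99, 125, 133] ⇒ [24, 66, 72, 89, 102, 128, 136]

Pooled cuts: [2, 16, 24, 31, 41, 50, 66, 72, 76, 89, 91, 102, 107, 113, 119, 128, 136]

Fragment lengths:
  [0,2): 2 bp
  [2,16): 14 bp
  [16,24): 8 bp
  [24,31): 7 bp
  [31,41): 10 bp
  [41,50): 9 bp
  [50,66): 16 bp
  [66,72): 6 bp
  [72,76): 4 bp
  [76,89): 13 bp
  [89,91): 2 bp
  [91,102): 11 bp
  [102,107): 5 bp
  [107,113): 6 bp
  [113,119): 6 bp
  [119,128): 9 bp
  [128,136): 8 bp
  [136,139): 3 bp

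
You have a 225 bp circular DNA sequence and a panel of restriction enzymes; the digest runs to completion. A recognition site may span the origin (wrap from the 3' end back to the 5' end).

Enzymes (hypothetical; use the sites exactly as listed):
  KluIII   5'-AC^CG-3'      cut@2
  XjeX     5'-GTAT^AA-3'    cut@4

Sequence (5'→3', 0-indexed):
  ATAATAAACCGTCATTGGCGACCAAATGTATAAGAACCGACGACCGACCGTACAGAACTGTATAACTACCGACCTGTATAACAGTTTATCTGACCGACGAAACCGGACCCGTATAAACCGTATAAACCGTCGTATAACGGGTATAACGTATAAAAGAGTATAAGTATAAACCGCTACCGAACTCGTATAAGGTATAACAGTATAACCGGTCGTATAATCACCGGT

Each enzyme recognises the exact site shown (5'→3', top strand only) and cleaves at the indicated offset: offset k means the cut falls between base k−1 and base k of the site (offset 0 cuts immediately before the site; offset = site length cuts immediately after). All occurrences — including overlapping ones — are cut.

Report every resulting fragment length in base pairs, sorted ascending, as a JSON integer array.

[3,4,4,4,4,5,6,6,6,6,6,6,7,7,7,7,8,8,9,9,9,10,10,11,11,15,15,22]

Per-enzyme occurrences:
  KluIII (ACCG, off=2): starts [7, 35, 42, 46, 67, 92, 101, 116, 125, 169, 175, 204, 219] → cuts [9, 37, 44, 48, 69, 94, 103, 118, 127, 171, 177, 206, 221]
  XjeX (GTATAA, off=4): starts [27, 59, 75, 110, 119, 131, 140, 147, 157, 163, 184, 191, 199, 211, 223] → cuts [2, 31, 63, 79, 114, 123, 135, 144, 151, 161, 167, 188, 195, 203, 215]

Pooled cuts: [2, 9, 31, 37, 44, 48, 63, 69, 79, 94, 103, 114, 118, 123, 127, 135, 144, 151, 161, 167, 171, 177, 188, 195, 203, 206, 215, 221]

Fragments:
  2→9: 7 bp
  9→31: 22 bp
  31→37: 6 bp
  37→44: 7 bp
  44→48: 4 bp
  48→63: 15 bp
  63→69: 6 bp
  69→79: 10 bp
  79→94: 15 bp
  94→103: 9 bp
  103→114: 11 bp
  114→118: 4 bp
  118→123: 5 bp
  123→127: 4 bp
  127→135: 8 bp
  135→144: 9 bp
  144→151: 7 bp
  151→161: 10 bp
  161→167: 6 bp
  167→171: 4 bp
  171→177: 6 bp
  177→188: 11 bp
  188→195: 7 bp
  195→203: 8 bp
  203→206: 3 bp
  206→215: 9 bp
  215→221: 6 bp
  221→2 (wrap): 225-221+2 = 6 bp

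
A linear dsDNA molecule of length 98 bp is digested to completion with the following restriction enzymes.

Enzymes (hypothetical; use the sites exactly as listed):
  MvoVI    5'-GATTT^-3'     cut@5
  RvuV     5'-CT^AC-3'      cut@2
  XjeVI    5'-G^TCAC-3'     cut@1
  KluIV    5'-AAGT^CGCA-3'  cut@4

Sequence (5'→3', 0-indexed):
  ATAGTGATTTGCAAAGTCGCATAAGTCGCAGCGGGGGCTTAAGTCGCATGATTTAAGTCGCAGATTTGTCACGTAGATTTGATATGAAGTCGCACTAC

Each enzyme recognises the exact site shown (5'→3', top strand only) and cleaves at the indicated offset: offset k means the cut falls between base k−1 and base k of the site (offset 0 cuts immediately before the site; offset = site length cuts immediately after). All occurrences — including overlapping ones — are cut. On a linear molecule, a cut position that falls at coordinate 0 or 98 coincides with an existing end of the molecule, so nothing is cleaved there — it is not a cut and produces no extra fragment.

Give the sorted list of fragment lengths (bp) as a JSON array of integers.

[1,2,4,6,7,9,9,10,10,10,12,18]

Per-enzyme occurrences:
  MvoVI GATTT/5: at [5, 49, 62, 75] ⇒ [10, 54, 67, 80]
  RvuV CTAC/2: at [94] ⇒ [96]
  XjeVI GTCAC/1: at [67] ⇒ [68]
  KluIV AAGTCGCA/4: at [13, 22, 40, 54, 86] ⇒ [17, 26, 44, 58, 90]

All cut coordinates (distinct, sorted): [10, 17, 26, 44, 54, 58, 67, 68, 80, 90, 96]

Fragment lengths:
  [0,10): 10 bp
  [10,17): 7 bp
  [17,26): 9 bp
  [26,44): 18 bp
  [44,54): 10 bp
  [54,58): 4 bp
  [58,67): 9 bp
  [67,68): 1 bp
  [68,80): 12 bp
  [80,90): 10 bp
  [90,96): 6 bp
  [96,98): 2 bp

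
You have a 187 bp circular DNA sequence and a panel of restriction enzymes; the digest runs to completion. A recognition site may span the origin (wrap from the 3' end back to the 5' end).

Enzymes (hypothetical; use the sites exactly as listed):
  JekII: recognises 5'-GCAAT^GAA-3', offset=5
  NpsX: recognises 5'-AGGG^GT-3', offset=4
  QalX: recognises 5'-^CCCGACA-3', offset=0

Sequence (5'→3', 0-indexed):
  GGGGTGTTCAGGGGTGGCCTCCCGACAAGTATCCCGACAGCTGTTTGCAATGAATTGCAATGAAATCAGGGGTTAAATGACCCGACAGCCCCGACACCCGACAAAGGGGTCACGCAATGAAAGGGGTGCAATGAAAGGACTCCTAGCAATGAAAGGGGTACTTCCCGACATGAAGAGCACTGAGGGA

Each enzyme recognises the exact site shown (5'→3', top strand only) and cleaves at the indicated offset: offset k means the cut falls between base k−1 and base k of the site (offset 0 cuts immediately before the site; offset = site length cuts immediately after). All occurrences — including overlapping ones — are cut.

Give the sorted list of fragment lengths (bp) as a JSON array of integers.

[6,7,7,7,7,7,9,9,10,10,10,10,12,12,18,19,27]

Per-enzyme occurrences:
  JekII (GCAATGAA, off=5): starts [46, 56, 113, 127, 145] → cuts [51, 61, 118, 132, 150]
  NpsX (AGGGGT, off=4): starts [9, 67, 104, 121, 153, 186] → cuts [3, 13, 71, 108, 125, 157]
  QalX (CCCGACA, off=0): starts [20, 32, 80, 89, 96, 163] → cuts [20, 32, 80, 89, 96, 163]

All cut coordinates (distinct, sorted): [3, 13, 20, 32, 51, 61, 71, 80, 89, 96, 108, 118, 125, 132, 150, 157, 163]

Fragment lengths:
  3→13: 10 bp
  13→20: 7 bp
  20→32: 12 bp
  32→51: 19 bp
  51→61: 10 bp
  61→71: 10 bp
  71→80: 9 bp
  80→89: 9 bp
  89→96: 7 bp
  96→108: 12 bp
  108→118: 10 bp
  118→125: 7 bp
  125→132: 7 bp
  132→150: 18 bp
  150→157: 7 bp
  157→163: 6 bp
  163→3 (wrap): 187-163+3 = 27 bp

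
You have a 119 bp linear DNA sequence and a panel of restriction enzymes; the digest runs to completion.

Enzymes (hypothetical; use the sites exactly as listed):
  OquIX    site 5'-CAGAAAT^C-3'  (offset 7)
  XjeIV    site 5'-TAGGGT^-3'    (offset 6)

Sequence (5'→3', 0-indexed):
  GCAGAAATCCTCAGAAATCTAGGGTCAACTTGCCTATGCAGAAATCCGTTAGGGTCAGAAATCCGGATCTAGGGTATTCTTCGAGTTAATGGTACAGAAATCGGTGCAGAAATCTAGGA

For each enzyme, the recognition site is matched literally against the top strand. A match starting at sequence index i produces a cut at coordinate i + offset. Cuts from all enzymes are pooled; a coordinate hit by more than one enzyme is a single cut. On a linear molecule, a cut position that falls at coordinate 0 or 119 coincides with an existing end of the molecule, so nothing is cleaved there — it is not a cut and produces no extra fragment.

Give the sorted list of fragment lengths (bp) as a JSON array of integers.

Per-enzyme occurrences:
  OquIX (CAGAAATC, off=7): starts [1, 11, 38, 55, 94, 106] → cuts [8, 18, 45, 62, 101, 113]
  XjeIV (TAGGGT, off=6): starts [19, 49, 69] → cuts [25, 55, 75]

Pooled cuts: [8, 18, 25, 45, 55, 62, 75, 101, 113]

Fragments:
  [0,8): 8 bp
  [8,18): 10 bp
  [18,25): 7 bp
  [25,45): 20 bp
  [45,55): 10 bp
  [55,62): 7 bp
  [62,75): 13 bp
  [75,101): 26 bp
  [101,113): 12 bp
  [113,119): 6 bp

[6,7,7,8,10,10,12,13,20,26]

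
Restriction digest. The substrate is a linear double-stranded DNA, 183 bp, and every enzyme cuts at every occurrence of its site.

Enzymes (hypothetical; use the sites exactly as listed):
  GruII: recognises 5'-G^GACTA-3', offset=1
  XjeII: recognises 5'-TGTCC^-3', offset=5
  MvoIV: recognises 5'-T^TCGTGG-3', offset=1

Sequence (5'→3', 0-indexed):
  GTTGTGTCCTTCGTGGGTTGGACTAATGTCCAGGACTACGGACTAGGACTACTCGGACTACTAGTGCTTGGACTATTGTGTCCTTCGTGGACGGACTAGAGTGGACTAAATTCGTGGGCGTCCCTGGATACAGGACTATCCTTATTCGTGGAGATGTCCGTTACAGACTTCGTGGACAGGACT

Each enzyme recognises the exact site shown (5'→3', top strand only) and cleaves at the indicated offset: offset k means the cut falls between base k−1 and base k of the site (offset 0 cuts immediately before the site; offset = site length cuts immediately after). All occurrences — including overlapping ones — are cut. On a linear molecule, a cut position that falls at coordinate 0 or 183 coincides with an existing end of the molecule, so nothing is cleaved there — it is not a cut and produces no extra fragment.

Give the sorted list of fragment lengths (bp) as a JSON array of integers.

Scan for sites:
  GruII GGACTA/1: at [19, 32, 39, 45, 54, 69, 92, 102, 132] ⇒ [20, 33, 40, 46, 55, 70, 93, 103, 133]
  XjeII TGTCC/5: at [4, 26, 78, 154] ⇒ [9, 31, 83, 159]
  MvoIV TTCGTGG/1: at [9, 83, 110, 144, 168] ⇒ [10, 84, 111, 145, 169]

All cut coordinates (distinct, sorted): [9, 10, 20, 31, 33, 40, 46, 55, 70, 83, 84, 93, 103, 111, 133, 145, 159, 169]

Fragment lengths:
  [0,9): 9 bp
  [9,10): 1 bp
  [10,20): 10 bp
  [20,31): 11 bp
  [31,33): 2 bp
  [33,40): 7 bp
  [40,46): 6 bp
  [46,55): 9 bp
  [55,70): 15 bp
  [70,83): 13 bp
  [83,84): 1 bp
  [84,93): 9 bp
  [93,103): 10 bp
  [103,111): 8 bp
  [111,133): 22 bp
  [133,145): 12 bp
  [145,159): 14 bp
  [159,169): 10 bp
  [169,183): 14 bp

[1,1,2,6,7,8,9,9,9,10,10,10,11,12,13,14,14,15,22]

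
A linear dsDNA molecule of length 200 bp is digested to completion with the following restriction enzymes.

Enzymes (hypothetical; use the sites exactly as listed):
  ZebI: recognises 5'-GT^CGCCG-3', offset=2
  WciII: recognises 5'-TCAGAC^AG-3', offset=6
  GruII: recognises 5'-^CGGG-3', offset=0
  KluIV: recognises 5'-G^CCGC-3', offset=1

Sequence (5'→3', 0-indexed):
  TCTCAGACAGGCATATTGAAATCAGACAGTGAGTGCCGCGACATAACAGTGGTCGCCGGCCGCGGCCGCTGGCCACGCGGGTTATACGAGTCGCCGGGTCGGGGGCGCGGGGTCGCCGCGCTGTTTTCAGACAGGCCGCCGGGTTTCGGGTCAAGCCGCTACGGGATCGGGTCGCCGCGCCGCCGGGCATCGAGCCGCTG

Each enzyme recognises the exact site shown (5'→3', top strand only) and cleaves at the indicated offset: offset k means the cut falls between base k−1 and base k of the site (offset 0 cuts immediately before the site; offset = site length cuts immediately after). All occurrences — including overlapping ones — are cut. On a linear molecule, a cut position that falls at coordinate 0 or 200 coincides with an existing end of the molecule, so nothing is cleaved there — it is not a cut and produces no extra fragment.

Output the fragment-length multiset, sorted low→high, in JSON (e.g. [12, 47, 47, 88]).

[2,2,3,3,4,4,5,5,5,6,6,6,6,6,6,7,8,8,8,9,11,12,14,17,18,19]

Scan for sites:
  ZebI (GTCGCCG, off=2): starts [51, 89, 111, 170] → cuts [53, 91, 113, 172]
  WciII (TCAGACAG, off=6): starts [2, 21, 126] → cuts [8, 27, 132]
  GruII (CGGG, off=0): starts [77, 94, 99, 107, 139, 146, 161, 167, 183] → cuts [77, 94, 99, 107, 139, 146, 161, 167, 183]
  KluIV (GCCGC, off=1): starts [34, 58, 64, 114, 134, 154, 173, 178, 193] → cuts [35, 59, 65, 115, 135, 155, 174, 179, 194]

All cut coordinates (distinct, sorted): [8, 27, 35, 53, 59, 65, 77, 91, 94, 99, 107, 113, 115, 132, 135, 139, 146, 155, 161, 167, 172, 174, 179, 183, 194]

Fragment lengths:
  [0,8): 8 bp
  [8,27): 19 bp
  [27,35): 8 bp
  [35,53): 18 bp
  [53,59): 6 bp
  [59,65): 6 bp
  [65,77): 12 bp
  [77,91): 14 bp
  [91,94): 3 bp
  [94,99): 5 bp
  [99,107): 8 bp
  [107,113): 6 bp
  [113,115): 2 bp
  [115,132): 17 bp
  [132,135): 3 bp
  [135,139): 4 bp
  [139,146): 7 bp
  [146,155): 9 bp
  [155,161): 6 bp
  [161,167): 6 bp
  [167,172): 5 bp
  [172,174): 2 bp
  [174,179): 5 bp
  [179,183): 4 bp
  [183,194): 11 bp
  [194,200): 6 bp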